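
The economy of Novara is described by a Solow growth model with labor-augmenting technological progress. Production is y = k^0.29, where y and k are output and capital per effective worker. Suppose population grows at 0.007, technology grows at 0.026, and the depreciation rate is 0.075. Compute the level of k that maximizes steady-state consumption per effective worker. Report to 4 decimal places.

n + g + δ = 0.007 + 0.026 + 0.075 = 0.108.
Golden rule sets MPK = n+g+δ: 0.29·k^(0.29−1) = 0.108, so k_gold = (0.29/0.108)^(1/0.71) ≈ 4.0197.

k_gold ≈ 4.0197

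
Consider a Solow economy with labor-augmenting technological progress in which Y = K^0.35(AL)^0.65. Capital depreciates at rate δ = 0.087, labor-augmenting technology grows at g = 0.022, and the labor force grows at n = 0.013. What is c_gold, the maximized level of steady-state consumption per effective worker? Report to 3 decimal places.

c_gold ≈ 1.146

n + g + δ = 0.013 + 0.022 + 0.087 = 0.122.
Setting f'(k) = n+g+δ gives 0.35·k^(0.35−1) = 0.122, hence k_gold = (0.35/0.122)^(1/0.65) ≈ 5.0602.
y_gold = 5.0602^0.35 ≈ 1.7638.
c_gold = y_gold − (n+g+δ)·k_gold = 1.7638 − 0.122·5.0602 ≈ 1.1465.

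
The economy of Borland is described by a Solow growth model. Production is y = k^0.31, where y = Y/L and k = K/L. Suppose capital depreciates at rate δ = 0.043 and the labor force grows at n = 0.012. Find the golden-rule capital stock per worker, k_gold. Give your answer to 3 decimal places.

k_gold ≈ 12.258

n + δ = 0.012 + 0.043 = 0.055.
Maximizing c = f(k) − (n+δ)·k gives f'(k) = n+δ, i.e. 0.31·k^(0.31−1) = 0.055, so k_gold = (0.31/0.055)^(1/0.69) ≈ 12.2576.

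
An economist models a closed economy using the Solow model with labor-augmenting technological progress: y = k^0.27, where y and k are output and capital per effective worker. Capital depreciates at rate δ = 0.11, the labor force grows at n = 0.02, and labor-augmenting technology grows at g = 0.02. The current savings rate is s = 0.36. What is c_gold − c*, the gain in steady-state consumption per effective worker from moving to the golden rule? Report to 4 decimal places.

Δc ≈ 0.0226

n + g + δ = 0.02 + 0.02 + 0.11 = 0.15.
Current steady state (s = 0.36): k* = (0.36/0.15)^(1/0.73) ≈ 3.3177, y* = 3.3177^0.27 ≈ 1.3824, c* = (1−0.36)·1.3824 ≈ 0.8847.
Golden rule sets MPK = n+g+δ: 0.27·k^(0.27−1) = 0.15, so k_gold = (0.27/0.15)^(1/0.73) ≈ 2.2371.
y_gold = 2.2371^0.27 ≈ 1.2428, c_gold = y_gold − 0.15·k_gold ≈ 0.9073.
Gain: Δc = 0.9073 − 0.8847 ≈ 0.0226.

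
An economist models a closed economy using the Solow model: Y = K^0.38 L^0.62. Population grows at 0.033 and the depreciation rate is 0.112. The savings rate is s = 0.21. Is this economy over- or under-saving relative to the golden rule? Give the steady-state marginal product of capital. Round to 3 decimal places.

Break-even investment rate: n + δ = 0.033 + 0.112 = 0.145.
Steady-state k*: s·k^0.38 = 0.145·k gives k* = (0.21/0.145)^(1/0.62) ≈ 1.8173.
MPK = 0.38·1.8173^(-0.62) ≈ 0.2624.
MPK > n+δ = 0.145, so the economy is dynamically efficient (under-saving).

under-saving; MPK ≈ 0.262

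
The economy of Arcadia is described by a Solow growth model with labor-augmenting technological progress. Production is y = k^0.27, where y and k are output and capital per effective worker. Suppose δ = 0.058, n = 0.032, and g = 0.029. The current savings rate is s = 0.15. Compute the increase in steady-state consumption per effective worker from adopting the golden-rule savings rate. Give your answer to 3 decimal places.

Δc ≈ 0.062

Capital per effective worker breaks even when investment replaces (n + g + δ)·k; here n + g + δ = 0.119.
Current steady state (s = 0.15): k* = (0.15/0.119)^(1/0.73) ≈ 1.3732, y* = 1.3732^0.27 ≈ 1.0894, c* = (1−0.15)·1.0894 ≈ 0.9260.
At the golden rule the marginal product of capital equals n+g+δ: 0.27·k^(0.27−1) = 0.119. Solving, k_gold = (0.27/0.119)^(1/0.73) ≈ 3.0720.
y_gold = 3.0720^0.27 ≈ 1.3540, c_gold = y_gold − 0.119·k_gold ≈ 0.9884.
Gain: Δc = 0.9884 − 0.9260 ≈ 0.0624.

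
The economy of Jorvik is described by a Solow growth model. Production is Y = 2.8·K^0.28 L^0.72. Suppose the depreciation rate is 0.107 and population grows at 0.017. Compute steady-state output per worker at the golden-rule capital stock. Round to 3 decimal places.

The effective depreciation rate is n + δ = 0.017 + 0.107 = 0.124.
Setting f'(k) = n+δ gives 0.28·2.8·k^(0.28−1) = 0.124, hence k_gold = (0.28·2.8/0.124)^(1/0.72) ≈ 12.9525.
Output: y_gold = 2.8·k_gold^0.28 = 2.8·12.9525^0.28 ≈ 5.7361.

y_gold ≈ 5.736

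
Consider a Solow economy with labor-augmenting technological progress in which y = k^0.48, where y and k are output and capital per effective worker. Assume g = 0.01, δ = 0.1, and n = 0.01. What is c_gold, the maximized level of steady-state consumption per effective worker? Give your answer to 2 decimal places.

c_gold ≈ 1.87

The effective depreciation rate is n + g + δ = 0.01 + 0.01 + 0.1 = 0.12.
Golden rule sets MPK = n+g+δ: 0.48·k^(0.48−1) = 0.12, so k_gold = (0.48/0.12)^(1/0.52) ≈ 14.3816.
y_gold = 14.3816^0.48 ≈ 3.5954.
c_gold = y_gold − (n+g+δ)·k_gold = 3.5954 − 0.12·14.3816 ≈ 1.8696.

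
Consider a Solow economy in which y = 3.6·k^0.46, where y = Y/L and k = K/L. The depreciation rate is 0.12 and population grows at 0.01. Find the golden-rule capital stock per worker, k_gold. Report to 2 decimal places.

k_gold ≈ 111.30

The effective depreciation rate is n + δ = 0.01 + 0.12 = 0.13.
At the golden rule the marginal product of capital equals n+δ: 0.46·3.6·k^(0.46−1) = 0.13. Solving, k_gold = (0.46·3.6/0.13)^(1/0.54) ≈ 111.3046.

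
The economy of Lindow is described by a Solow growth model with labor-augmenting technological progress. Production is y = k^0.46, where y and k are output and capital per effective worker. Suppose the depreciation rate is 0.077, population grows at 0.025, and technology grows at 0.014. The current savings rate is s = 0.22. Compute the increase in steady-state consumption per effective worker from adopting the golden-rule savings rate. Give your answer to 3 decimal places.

n + g + δ = 0.025 + 0.014 + 0.077 = 0.116.
Current steady state (s = 0.22): k* = (0.22/0.116)^(1/0.54) ≈ 3.2715, y* = 3.2715^0.46 ≈ 1.7250, c* = (1−0.22)·1.7250 ≈ 1.3455.
Maximizing c = f(k) − (n+g+δ)·k gives f'(k) = n+g+δ, i.e. 0.46·k^(0.46−1) = 0.116, so k_gold = (0.46/0.116)^(1/0.54) ≈ 12.8222.
y_gold = 12.8222^0.46 ≈ 3.2334, c_gold = y_gold − 0.116·k_gold ≈ 1.7460.
Gain: Δc = 1.7460 − 1.3455 ≈ 0.4006.

Δc ≈ 0.401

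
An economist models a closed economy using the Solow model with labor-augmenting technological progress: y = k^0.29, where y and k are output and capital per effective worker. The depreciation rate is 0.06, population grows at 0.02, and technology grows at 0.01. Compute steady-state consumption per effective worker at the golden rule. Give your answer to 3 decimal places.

n + g + δ = 0.02 + 0.01 + 0.06 = 0.09.
At the golden rule the marginal product of capital equals n+g+δ: 0.29·k^(0.29−1) = 0.09. Solving, k_gold = (0.29/0.09)^(1/0.71) ≈ 5.1965.
y_gold = 5.1965^0.29 ≈ 1.6127.
c_gold = y_gold − (n+g+δ)·k_gold = 1.6127 − 0.09·5.1965 ≈ 1.1450.

c_gold ≈ 1.145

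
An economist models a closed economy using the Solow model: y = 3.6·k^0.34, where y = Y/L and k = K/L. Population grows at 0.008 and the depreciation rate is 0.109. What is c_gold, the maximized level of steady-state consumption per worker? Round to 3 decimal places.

Break-even investment rate: n + δ = 0.008 + 0.109 = 0.117.
Setting f'(k) = n+δ gives 0.34·3.6·k^(0.34−1) = 0.117, hence k_gold = (0.34·3.6/0.117)^(1/0.66) ≈ 35.0624.
y_gold = 3.6·35.0624^0.34 ≈ 12.0656.
c_gold = y_gold − (n+δ)·k_gold = 12.0656 − 0.117·35.0624 ≈ 7.9633.

c_gold ≈ 7.963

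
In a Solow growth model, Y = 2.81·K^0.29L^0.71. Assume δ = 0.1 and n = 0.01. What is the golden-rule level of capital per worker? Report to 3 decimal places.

The effective depreciation rate is n + δ = 0.01 + 0.1 = 0.11.
Maximizing c = f(k) − (n+δ)·k gives f'(k) = n+δ, i.e. 0.29·2.81·k^(0.29−1) = 0.11, so k_gold = (0.29·2.81/0.11)^(1/0.71) ≈ 16.7860.

k_gold ≈ 16.786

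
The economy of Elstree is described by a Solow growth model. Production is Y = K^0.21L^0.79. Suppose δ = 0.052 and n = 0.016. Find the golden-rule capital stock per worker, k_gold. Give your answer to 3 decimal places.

k_gold ≈ 4.168

n + δ = 0.016 + 0.052 = 0.068.
Setting f'(k) = n+δ gives 0.21·k^(0.21−1) = 0.068, hence k_gold = (0.21/0.068)^(1/0.79) ≈ 4.1676.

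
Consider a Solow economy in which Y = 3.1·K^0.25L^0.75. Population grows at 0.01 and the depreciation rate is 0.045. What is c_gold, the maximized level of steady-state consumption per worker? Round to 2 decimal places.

c_gold ≈ 5.62

Break-even investment rate: n + δ = 0.01 + 0.045 = 0.055.
Setting f'(k) = n+δ gives 0.25·3.1·k^(0.25−1) = 0.055, hence k_gold = (0.25·3.1/0.055)^(1/0.75) ≈ 34.0344.
y_gold = 3.1·34.0344^0.25 ≈ 7.4876.
c_gold = y_gold − (n+δ)·k_gold = 7.4876 − 0.055·34.0344 ≈ 5.6157.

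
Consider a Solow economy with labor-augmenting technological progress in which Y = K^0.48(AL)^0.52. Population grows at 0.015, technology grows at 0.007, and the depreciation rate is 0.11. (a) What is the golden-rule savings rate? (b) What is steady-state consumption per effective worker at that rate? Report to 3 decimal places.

Capital per effective worker breaks even when investment replaces (n + g + δ)·k; here n + g + δ = 0.132.
For Cobb-Douglas, s_gold equals capital's share: s_gold = 0.48.
Golden rule sets MPK = n+g+δ: 0.48·k^(0.48−1) = 0.132, so k_gold = (0.48/0.132)^(1/0.52) ≈ 11.9731.
y_gold = 11.9731^0.48 ≈ 3.2926; c_gold = (1−0.48)·y_gold ≈ 1.7122.

(a) s_gold = 0.480; (b) c_gold ≈ 1.712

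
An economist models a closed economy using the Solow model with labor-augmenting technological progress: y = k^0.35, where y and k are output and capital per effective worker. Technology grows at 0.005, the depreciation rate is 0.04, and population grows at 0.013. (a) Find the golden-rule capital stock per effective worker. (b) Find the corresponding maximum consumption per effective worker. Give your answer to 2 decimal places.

Capital per effective worker breaks even when investment replaces (n + g + δ)·k; here n + g + δ = 0.058.
Setting f'(k) = n+g+δ gives 0.35·k^(0.35−1) = 0.058, hence k_gold = (0.35/0.058)^(1/0.65) ≈ 15.8849.
y_gold = 15.8849^0.35 ≈ 2.6324; c_gold = y_gold − 0.058·k_gold ≈ 1.7110.

(a) k_gold ≈ 15.88; (b) c_gold ≈ 1.71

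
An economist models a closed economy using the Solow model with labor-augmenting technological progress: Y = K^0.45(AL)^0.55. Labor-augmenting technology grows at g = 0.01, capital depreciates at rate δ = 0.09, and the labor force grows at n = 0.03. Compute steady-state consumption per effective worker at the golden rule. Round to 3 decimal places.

c_gold ≈ 1.519

Break-even investment rate: n + g + δ = 0.03 + 0.01 + 0.09 = 0.13.
At the golden rule the marginal product of capital equals n+g+δ: 0.45·k^(0.45−1) = 0.13. Solving, k_gold = (0.45/0.13)^(1/0.55) ≈ 9.5607.
y_gold = 9.5607^0.45 ≈ 2.7620.
c_gold = y_gold − (n+g+δ)·k_gold = 2.7620 − 0.13·9.5607 ≈ 1.5191.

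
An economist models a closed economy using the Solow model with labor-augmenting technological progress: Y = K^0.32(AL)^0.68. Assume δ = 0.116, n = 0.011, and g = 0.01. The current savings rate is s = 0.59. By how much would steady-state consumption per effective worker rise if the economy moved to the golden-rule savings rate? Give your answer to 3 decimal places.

Δc ≈ 0.199

Break-even investment rate: n + g + δ = 0.011 + 0.01 + 0.116 = 0.137.
Current steady state (s = 0.59): k* = (0.59/0.137)^(1/0.68) ≈ 8.5614, y* = 8.5614^0.32 ≈ 1.9880, c* = (1−0.59)·1.9880 ≈ 0.8151.
Maximizing c = f(k) − (n+g+δ)·k gives f'(k) = n+g+δ, i.e. 0.32·k^(0.32−1) = 0.137, so k_gold = (0.32/0.137)^(1/0.68) ≈ 3.4818.
y_gold = 3.4818^0.32 ≈ 1.4907, c_gold = y_gold − 0.137·k_gold ≈ 1.0136.
Gain: Δc = 1.0136 − 0.8151 ≈ 0.1986.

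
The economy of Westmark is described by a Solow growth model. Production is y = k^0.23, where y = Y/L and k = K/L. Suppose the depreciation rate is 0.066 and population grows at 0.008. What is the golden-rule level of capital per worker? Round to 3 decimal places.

The effective depreciation rate is n + δ = 0.008 + 0.066 = 0.074.
At the golden rule the marginal product of capital equals n+δ: 0.23·k^(0.23−1) = 0.074. Solving, k_gold = (0.23/0.074)^(1/0.77) ≈ 4.3612.

k_gold ≈ 4.361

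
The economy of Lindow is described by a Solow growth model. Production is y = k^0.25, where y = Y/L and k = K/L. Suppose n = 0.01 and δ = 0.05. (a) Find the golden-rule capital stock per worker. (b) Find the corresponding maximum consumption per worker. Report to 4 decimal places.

n + δ = 0.01 + 0.05 = 0.06.
Golden rule sets MPK = n+δ: 0.25·k^(0.25−1) = 0.06, so k_gold = (0.25/0.06)^(1/0.75) ≈ 6.7048.
y_gold = 6.7048^0.25 ≈ 1.6091; c_gold = y_gold − 0.06·k_gold ≈ 1.2069.

(a) k_gold ≈ 6.7048; (b) c_gold ≈ 1.2069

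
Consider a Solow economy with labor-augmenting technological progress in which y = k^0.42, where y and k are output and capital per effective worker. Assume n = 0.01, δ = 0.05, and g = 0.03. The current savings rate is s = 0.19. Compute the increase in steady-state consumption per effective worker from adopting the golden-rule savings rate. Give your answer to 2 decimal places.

n + g + δ = 0.01 + 0.03 + 0.05 = 0.09.
Current steady state (s = 0.19): k* = (0.19/0.09)^(1/0.58) ≈ 3.6266, y* = 3.6266^0.42 ≈ 1.7179, c* = (1−0.19)·1.7179 ≈ 1.3915.
Maximizing c = f(k) − (n+g+δ)·k gives f'(k) = n+g+δ, i.e. 0.42·k^(0.42−1) = 0.09, so k_gold = (0.42/0.09)^(1/0.58) ≈ 14.2384.
y_gold = 14.2384^0.42 ≈ 3.0511, c_gold = y_gold − 0.09·k_gold ≈ 1.7696.
Gain: Δc = 1.7696 − 1.3915 ≈ 0.3781.

Δc ≈ 0.38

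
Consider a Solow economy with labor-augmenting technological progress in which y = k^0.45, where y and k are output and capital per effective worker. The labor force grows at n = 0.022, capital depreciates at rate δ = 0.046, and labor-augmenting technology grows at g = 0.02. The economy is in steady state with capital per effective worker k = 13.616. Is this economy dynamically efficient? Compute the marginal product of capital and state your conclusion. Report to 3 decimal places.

dynamically efficient; MPK ≈ 0.107

The effective depreciation rate is n + g + δ = 0.022 + 0.02 + 0.046 = 0.088.
MPK = 0.45·k^(0.45−1) = 0.45·13.616^(-0.55) ≈ 0.1070.
MPK > 0.088, so the economy is dynamically efficient (under-saving).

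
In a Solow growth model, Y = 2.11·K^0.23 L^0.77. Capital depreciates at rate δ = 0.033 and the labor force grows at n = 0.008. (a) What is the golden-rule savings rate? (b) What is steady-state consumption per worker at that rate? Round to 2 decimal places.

Capital per worker breaks even when investment replaces (n + δ)·k; here n + δ = 0.041.
For Cobb-Douglas, s_gold equals capital's share: s_gold = 0.23.
At the golden rule the marginal product of capital equals n+δ: 0.23·2.11·k^(0.23−1) = 0.041. Solving, k_gold = (0.23·2.11/0.041)^(1/0.77) ≈ 24.7628.
y_gold = 2.11·24.7628^0.23 ≈ 4.4142; c_gold = (1−0.23)·y_gold ≈ 3.3990.

(a) s_gold = 0.23; (b) c_gold ≈ 3.40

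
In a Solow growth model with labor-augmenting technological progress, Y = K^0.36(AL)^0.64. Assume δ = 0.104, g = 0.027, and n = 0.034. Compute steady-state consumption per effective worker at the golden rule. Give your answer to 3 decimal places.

c_gold ≈ 0.993

Break-even investment rate: n + g + δ = 0.034 + 0.027 + 0.104 = 0.165.
Maximizing c = f(k) − (n+g+δ)·k gives f'(k) = n+g+δ, i.e. 0.36·k^(0.36−1) = 0.165, so k_gold = (0.36/0.165)^(1/0.64) ≈ 3.3838.
y_gold = 3.3838^0.36 ≈ 1.5509.
c_gold = y_gold − (n+g+δ)·k_gold = 1.5509 − 0.165·3.3838 ≈ 0.9926.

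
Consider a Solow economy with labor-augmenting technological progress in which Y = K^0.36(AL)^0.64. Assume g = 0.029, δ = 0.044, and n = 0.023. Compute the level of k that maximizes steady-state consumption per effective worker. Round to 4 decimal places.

Break-even investment rate: n + g + δ = 0.023 + 0.029 + 0.044 = 0.096.
Setting f'(k) = n+g+δ gives 0.36·k^(0.36−1) = 0.096, hence k_gold = (0.36/0.096)^(1/0.64) ≈ 7.8872.

k_gold ≈ 7.8872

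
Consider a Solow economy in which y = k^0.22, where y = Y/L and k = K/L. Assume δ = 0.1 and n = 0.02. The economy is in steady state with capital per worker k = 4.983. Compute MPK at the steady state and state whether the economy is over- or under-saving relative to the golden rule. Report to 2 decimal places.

n + δ = 0.02 + 0.1 = 0.12.
MPK = 0.22·k^(0.22−1) = 0.22·4.983^(-0.78) ≈ 0.0629.
MPK < 0.12, so the economy is dynamically inefficient (over-saving).

over-saving; MPK ≈ 0.06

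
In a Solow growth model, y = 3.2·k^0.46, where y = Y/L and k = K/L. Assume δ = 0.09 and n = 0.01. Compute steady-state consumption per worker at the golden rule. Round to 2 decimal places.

n + δ = 0.01 + 0.09 = 0.1.
Maximizing c = f(k) − (n+δ)·k gives f'(k) = n+δ, i.e. 0.46·3.2·k^(0.46−1) = 0.1, so k_gold = (0.46·3.2/0.1)^(1/0.54) ≈ 145.4763.
y_gold = 3.2·145.4763^0.46 ≈ 31.6253.
c_gold = y_gold − (n+δ)·k_gold = 31.6253 − 0.1·145.4763 ≈ 17.0777.

c_gold ≈ 17.08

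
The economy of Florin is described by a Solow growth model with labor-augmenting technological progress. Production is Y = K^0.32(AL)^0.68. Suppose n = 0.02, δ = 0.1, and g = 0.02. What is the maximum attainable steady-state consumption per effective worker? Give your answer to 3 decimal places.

Capital per effective worker breaks even when investment replaces (n + g + δ)·k; here n + g + δ = 0.14.
Golden rule sets MPK = n+g+δ: 0.32·k^(0.32−1) = 0.14, so k_gold = (0.32/0.14)^(1/0.68) ≈ 3.3727.
y_gold = 3.3727^0.32 ≈ 1.4755.
c_gold = y_gold − (n+g+δ)·k_gold = 1.4755 − 0.14·3.3727 ≈ 1.0034.

c_gold ≈ 1.003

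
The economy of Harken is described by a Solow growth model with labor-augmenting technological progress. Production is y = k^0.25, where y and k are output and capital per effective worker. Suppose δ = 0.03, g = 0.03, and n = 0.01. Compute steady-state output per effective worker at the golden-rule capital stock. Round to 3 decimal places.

The effective depreciation rate is n + g + δ = 0.01 + 0.03 + 0.03 = 0.07.
Golden rule sets MPK = n+g+δ: 0.25·k^(0.25−1) = 0.07, so k_gold = (0.25/0.07)^(1/0.75) ≈ 5.4591.
Output: y_gold = k_gold^0.25 = 5.4591^0.25 ≈ 1.5286.

y_gold ≈ 1.529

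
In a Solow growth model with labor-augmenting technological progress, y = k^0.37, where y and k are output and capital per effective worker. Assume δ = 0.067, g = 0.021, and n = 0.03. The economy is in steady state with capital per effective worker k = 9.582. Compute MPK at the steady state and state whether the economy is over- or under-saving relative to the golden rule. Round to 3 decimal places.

The effective depreciation rate is n + g + δ = 0.03 + 0.021 + 0.067 = 0.118.
MPK = 0.37·k^(0.37−1) = 0.37·9.582^(-0.63) ≈ 0.0891.
MPK < 0.118, so the economy is dynamically inefficient (over-saving).

over-saving; MPK ≈ 0.089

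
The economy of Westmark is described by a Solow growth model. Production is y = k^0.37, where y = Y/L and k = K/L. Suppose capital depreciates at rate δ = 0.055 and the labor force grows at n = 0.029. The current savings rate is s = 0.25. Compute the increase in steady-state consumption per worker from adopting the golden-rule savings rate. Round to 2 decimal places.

Δc ≈ 0.08

Capital per worker breaks even when investment replaces (n + δ)·k; here n + δ = 0.084.
Current steady state (s = 0.25): k* = (0.25/0.084)^(1/0.63) ≈ 5.6473, y* = 5.6473^0.37 ≈ 1.8975, c* = (1−0.25)·1.8975 ≈ 1.4231.
Maximizing c = f(k) − (n+δ)·k gives f'(k) = n+δ, i.e. 0.37·k^(0.37−1) = 0.084, so k_gold = (0.37/0.084)^(1/0.63) ≈ 10.5220.
y_gold = 10.5220^0.37 ≈ 2.3888, c_gold = y_gold − 0.084·k_gold ≈ 1.5049.
Gain: Δc = 1.5049 − 1.4231 ≈ 0.0818.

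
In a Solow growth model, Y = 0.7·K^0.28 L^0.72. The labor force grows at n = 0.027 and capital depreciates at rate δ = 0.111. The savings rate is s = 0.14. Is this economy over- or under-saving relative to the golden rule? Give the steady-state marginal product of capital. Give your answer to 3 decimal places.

under-saving; MPK ≈ 0.276

Break-even investment rate: n + δ = 0.027 + 0.111 = 0.138.
Steady-state k*: s·A·k^0.28 = 0.138·k gives k* = (0.14·0.7/0.138)^(1/0.72) ≈ 0.6216.
MPK = 0.28·0.7·0.6216^(-0.72) ≈ 0.2760.
MPK > n+δ = 0.138, so the economy is dynamically efficient (under-saving).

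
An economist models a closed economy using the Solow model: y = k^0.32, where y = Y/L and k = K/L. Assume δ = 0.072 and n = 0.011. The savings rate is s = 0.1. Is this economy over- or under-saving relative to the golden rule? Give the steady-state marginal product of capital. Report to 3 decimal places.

n + δ = 0.011 + 0.072 = 0.083.
Steady-state k*: s·k^0.32 = 0.083·k gives k* = (0.1/0.083)^(1/0.68) ≈ 1.3152.
MPK = 0.32·1.3152^(-0.68) ≈ 0.2656.
MPK > n+δ = 0.083, so the economy is dynamically efficient (under-saving).

under-saving; MPK ≈ 0.266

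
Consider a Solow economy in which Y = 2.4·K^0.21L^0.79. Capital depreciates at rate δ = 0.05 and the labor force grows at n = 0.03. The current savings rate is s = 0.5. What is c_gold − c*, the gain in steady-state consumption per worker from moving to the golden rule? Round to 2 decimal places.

n + δ = 0.03 + 0.05 = 0.08.
Current steady state (s = 0.5): k* = (0.5·2.4/0.08)^(1/0.79) ≈ 30.8122, y* = 2.4·30.8122^0.21 ≈ 4.9300, c* = (1−0.5)·4.9300 ≈ 2.4650.
Golden rule sets MPK = n+δ: 0.21·2.4·k^(0.21−1) = 0.08, so k_gold = (0.21·2.4/0.08)^(1/0.79) ≈ 10.2760.
y_gold = 2.4·10.2760^0.21 ≈ 3.9147, c_gold = y_gold − 0.08·k_gold ≈ 3.0926.
Gain: Δc = 3.0926 − 2.4650 ≈ 0.6276.

Δc ≈ 0.63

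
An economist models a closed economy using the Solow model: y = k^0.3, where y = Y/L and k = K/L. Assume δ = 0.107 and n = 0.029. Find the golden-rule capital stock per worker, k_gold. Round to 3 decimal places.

n + δ = 0.029 + 0.107 = 0.136.
At the golden rule the marginal product of capital equals n+δ: 0.3·k^(0.3−1) = 0.136. Solving, k_gold = (0.3/0.136)^(1/0.7) ≈ 3.0962.

k_gold ≈ 3.096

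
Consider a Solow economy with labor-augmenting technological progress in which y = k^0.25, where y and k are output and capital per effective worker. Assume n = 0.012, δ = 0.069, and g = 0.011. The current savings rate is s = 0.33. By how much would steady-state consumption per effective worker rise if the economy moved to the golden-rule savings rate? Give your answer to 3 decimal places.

Δc ≈ 0.021

Break-even investment rate: n + g + δ = 0.012 + 0.011 + 0.069 = 0.092.
Current steady state (s = 0.33): k* = (0.33/0.092)^(1/0.75) ≈ 5.4908, y* = 5.4908^0.25 ≈ 1.5308, c* = (1−0.33)·1.5308 ≈ 1.0256.
Maximizing c = f(k) − (n+g+δ)·k gives f'(k) = n+g+δ, i.e. 0.25·k^(0.25−1) = 0.092, so k_gold = (0.25/0.092)^(1/0.75) ≈ 3.7920.
y_gold = 3.7920^0.25 ≈ 1.3955, c_gold = y_gold − 0.092·k_gold ≈ 1.0466.
Gain: Δc = 1.0466 − 1.0256 ≈ 0.0210.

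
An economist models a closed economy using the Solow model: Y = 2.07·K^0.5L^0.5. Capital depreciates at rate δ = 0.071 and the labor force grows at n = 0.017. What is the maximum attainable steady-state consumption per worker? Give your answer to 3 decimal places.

n + δ = 0.017 + 0.071 = 0.088.
At the golden rule the marginal product of capital equals n+δ: 0.5·2.07·k^(0.5−1) = 0.088. Solving, k_gold = (0.5·2.07/0.088)^(1/0.5) ≈ 138.3297.
y_gold = 2.07·138.3297^0.5 ≈ 24.3460.
c_gold = y_gold − (n+δ)·k_gold = 24.3460 − 0.088·138.3297 ≈ 12.1730.

c_gold ≈ 12.173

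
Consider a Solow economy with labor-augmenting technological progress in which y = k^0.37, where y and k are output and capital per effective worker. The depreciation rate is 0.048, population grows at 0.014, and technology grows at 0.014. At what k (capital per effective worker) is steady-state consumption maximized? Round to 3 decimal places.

k_gold ≈ 12.334

The effective depreciation rate is n + g + δ = 0.014 + 0.014 + 0.048 = 0.076.
Setting f'(k) = n+g+δ gives 0.37·k^(0.37−1) = 0.076, hence k_gold = (0.37/0.076)^(1/0.63) ≈ 12.3337.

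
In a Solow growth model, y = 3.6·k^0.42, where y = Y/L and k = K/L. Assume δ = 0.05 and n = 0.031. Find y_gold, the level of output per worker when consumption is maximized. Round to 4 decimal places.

y_gold ≈ 29.9730

Capital per worker breaks even when investment replaces (n + δ)·k; here n + δ = 0.081.
Golden rule sets MPK = n+δ: 0.42·3.6·k^(0.42−1) = 0.081, so k_gold = (0.42·3.6/0.081)^(1/0.58) ≈ 155.4155.
Output: y_gold = 3.6·k_gold^0.42 = 3.6·155.4155^0.42 ≈ 29.9730.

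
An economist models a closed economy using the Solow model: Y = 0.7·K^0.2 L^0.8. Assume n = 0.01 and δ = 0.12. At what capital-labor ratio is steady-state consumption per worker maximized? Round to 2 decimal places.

k_gold ≈ 1.10

The effective depreciation rate is n + δ = 0.01 + 0.12 = 0.13.
Setting f'(k) = n+δ gives 0.2·0.7·k^(0.2−1) = 0.13, hence k_gold = (0.2·0.7/0.13)^(1/0.8) ≈ 1.0971.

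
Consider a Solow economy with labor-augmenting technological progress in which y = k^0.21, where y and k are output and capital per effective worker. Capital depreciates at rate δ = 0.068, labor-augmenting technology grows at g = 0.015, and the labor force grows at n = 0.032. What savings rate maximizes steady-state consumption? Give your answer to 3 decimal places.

s_gold = 0.210

n + g + δ = 0.032 + 0.015 + 0.068 = 0.115.
At the golden rule MPK = n+g+δ, and in any Cobb-Douglas steady state s = (n+g+δ)·k/y = MPK·k/y = capital's share 0.21.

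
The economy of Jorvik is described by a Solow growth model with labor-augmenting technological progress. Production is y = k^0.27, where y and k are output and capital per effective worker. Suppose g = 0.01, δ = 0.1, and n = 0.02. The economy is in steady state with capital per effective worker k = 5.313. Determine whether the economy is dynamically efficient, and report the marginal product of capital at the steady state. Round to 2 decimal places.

Capital per effective worker breaks even when investment replaces (n + g + δ)·k; here n + g + δ = 0.13.
MPK = 0.27·k^(0.27−1) = 0.27·5.313^(-0.73) ≈ 0.0798.
MPK < 0.13, so the economy is dynamically inefficient (over-saving).

dynamically inefficient; MPK ≈ 0.08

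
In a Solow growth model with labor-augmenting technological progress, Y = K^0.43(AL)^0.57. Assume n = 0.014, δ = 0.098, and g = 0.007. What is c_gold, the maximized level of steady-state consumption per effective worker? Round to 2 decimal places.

n + g + δ = 0.014 + 0.007 + 0.098 = 0.119.
Golden rule sets MPK = n+g+δ: 0.43·k^(0.43−1) = 0.119, so k_gold = (0.43/0.119)^(1/0.57) ≈ 9.5238.
y_gold = 9.5238^0.43 ≈ 2.6357.
c_gold = y_gold − (n+g+δ)·k_gold = 2.6357 − 0.119·9.5238 ≈ 1.5023.

c_gold ≈ 1.50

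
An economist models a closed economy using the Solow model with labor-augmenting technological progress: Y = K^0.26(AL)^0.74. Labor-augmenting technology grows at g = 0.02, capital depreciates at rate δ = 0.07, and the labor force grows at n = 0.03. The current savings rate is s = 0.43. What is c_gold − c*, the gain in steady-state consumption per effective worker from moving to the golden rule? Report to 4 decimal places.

Capital per effective worker breaks even when investment replaces (n + g + δ)·k; here n + g + δ = 0.12.
Current steady state (s = 0.43): k* = (0.43/0.12)^(1/0.74) ≈ 5.6110, y* = 5.6110^0.26 ≈ 1.5658, c* = (1−0.43)·1.5658 ≈ 0.8925.
Maximizing c = f(k) − (n+g+δ)·k gives f'(k) = n+g+δ, i.e. 0.26·k^(0.26−1) = 0.12, so k_gold = (0.26/0.12)^(1/0.74) ≈ 2.8430.
y_gold = 2.8430^0.26 ≈ 1.3121, c_gold = y_gold − 0.12·k_gold ≈ 0.9710.
Gain: Δc = 0.9710 − 0.8925 ≈ 0.0785.

Δc ≈ 0.0785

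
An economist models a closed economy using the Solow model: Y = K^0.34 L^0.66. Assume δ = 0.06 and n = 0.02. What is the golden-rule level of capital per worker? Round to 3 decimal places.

Break-even investment rate: n + δ = 0.02 + 0.06 = 0.08.
Setting f'(k) = n+δ gives 0.34·k^(0.34−1) = 0.08, hence k_gold = (0.34/0.08)^(1/0.66) ≈ 8.9558.

k_gold ≈ 8.956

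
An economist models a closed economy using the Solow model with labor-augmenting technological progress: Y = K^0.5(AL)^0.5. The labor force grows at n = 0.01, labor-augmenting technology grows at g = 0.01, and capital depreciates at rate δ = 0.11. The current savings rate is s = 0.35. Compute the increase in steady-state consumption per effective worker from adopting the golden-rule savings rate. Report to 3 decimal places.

Δc ≈ 0.173

Break-even investment rate: n + g + δ = 0.01 + 0.01 + 0.11 = 0.13.
Current steady state (s = 0.35): k* = (0.35/0.13)^(1/0.5) ≈ 7.2485, y* = 7.2485^0.5 ≈ 2.6923, c* = (1−0.35)·2.6923 ≈ 1.7500.
Golden rule sets MPK = n+g+δ: 0.5·k^(0.5−1) = 0.13, so k_gold = (0.5/0.13)^(1/0.5) ≈ 14.7929.
y_gold = 14.7929^0.5 ≈ 3.8462, c_gold = y_gold − 0.13·k_gold ≈ 1.9231.
Gain: Δc = 1.9231 − 1.7500 ≈ 0.1731.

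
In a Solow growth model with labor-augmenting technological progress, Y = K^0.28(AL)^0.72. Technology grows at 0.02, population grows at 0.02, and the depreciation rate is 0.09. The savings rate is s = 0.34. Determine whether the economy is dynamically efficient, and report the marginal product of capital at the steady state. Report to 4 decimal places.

dynamically inefficient; MPK ≈ 0.1071

The effective depreciation rate is n + g + δ = 0.02 + 0.02 + 0.09 = 0.13.
Steady-state k*: s·k^0.28 = 0.13·k gives k* = (0.34/0.13)^(1/0.72) ≈ 3.8011.
MPK = 0.28·3.8011^(-0.72) ≈ 0.1071.
MPK < n+g+δ = 0.13, so the economy is dynamically inefficient (over-saving).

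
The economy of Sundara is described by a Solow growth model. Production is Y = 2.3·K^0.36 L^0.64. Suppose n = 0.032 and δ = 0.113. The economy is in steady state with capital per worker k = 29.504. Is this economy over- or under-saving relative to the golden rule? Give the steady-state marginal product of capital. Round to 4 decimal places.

over-saving; MPK ≈ 0.0949

Break-even investment rate: n + δ = 0.032 + 0.113 = 0.145.
MPK = 0.36·2.3·k^(0.36−1) = 0.36·2.3·29.504^(-0.64) ≈ 0.0949.
MPK < 0.145, so the economy is dynamically inefficient (over-saving).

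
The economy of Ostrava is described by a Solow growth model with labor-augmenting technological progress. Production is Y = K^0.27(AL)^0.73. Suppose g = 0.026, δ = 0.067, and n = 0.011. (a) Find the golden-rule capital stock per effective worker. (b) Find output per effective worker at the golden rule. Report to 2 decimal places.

Break-even investment rate: n + g + δ = 0.011 + 0.026 + 0.067 = 0.104.
Setting f'(k) = n+g+δ gives 0.27·k^(0.27−1) = 0.104, hence k_gold = (0.27/0.104)^(1/0.73) ≈ 3.6947.
y_gold = 3.6947^0.27 ≈ 1.4231.

(a) k_gold ≈ 3.69; (b) y_gold ≈ 1.42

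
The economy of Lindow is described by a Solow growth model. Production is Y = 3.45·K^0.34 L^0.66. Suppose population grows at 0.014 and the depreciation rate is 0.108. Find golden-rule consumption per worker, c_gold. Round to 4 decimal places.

c_gold ≈ 7.3068

n + δ = 0.014 + 0.108 = 0.122.
Setting f'(k) = n+δ gives 0.34·3.45·k^(0.34−1) = 0.122, hence k_gold = (0.34·3.45/0.122)^(1/0.66) ≈ 30.8532.
y_gold = 3.45·30.8532^0.34 ≈ 11.0709.
c_gold = y_gold − (n+δ)·k_gold = 11.0709 − 0.122·30.8532 ≈ 7.3068.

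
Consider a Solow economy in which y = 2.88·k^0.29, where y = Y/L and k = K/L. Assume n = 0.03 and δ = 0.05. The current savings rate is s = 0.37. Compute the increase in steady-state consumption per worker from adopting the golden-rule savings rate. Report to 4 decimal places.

Δc ≈ 0.1057

Break-even investment rate: n + δ = 0.03 + 0.05 = 0.08.
Current steady state (s = 0.37): k* = (0.37·2.88/0.08)^(1/0.71) ≈ 38.3538, y* = 2.88·38.3538^0.29 ≈ 8.2927, c* = (1−0.37)·8.2927 ≈ 5.2244.
Setting f'(k) = n+δ gives 0.29·2.88·k^(0.29−1) = 0.08, hence k_gold = (0.29·2.88/0.08)^(1/0.71) ≈ 27.2138.
y_gold = 2.88·27.2138^0.29 ≈ 7.5073, c_gold = y_gold − 0.08·k_gold ≈ 5.3302.
Gain: Δc = 5.3302 − 5.2244 ≈ 0.1057.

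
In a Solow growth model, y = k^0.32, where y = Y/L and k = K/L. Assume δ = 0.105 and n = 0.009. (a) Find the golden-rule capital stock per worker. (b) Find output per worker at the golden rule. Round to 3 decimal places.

(a) k_gold ≈ 4.562; (b) y_gold ≈ 1.625

Break-even investment rate: n + δ = 0.009 + 0.105 = 0.114.
At the golden rule the marginal product of capital equals n+δ: 0.32·k^(0.32−1) = 0.114. Solving, k_gold = (0.32/0.114)^(1/0.68) ≈ 4.5623.
y_gold = 4.5623^0.32 ≈ 1.6253.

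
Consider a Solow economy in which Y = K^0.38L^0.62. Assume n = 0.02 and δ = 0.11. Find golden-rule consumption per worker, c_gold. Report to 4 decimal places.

c_gold ≈ 1.1965

The effective depreciation rate is n + δ = 0.02 + 0.11 = 0.13.
At the golden rule the marginal product of capital equals n+δ: 0.38·k^(0.38−1) = 0.13. Solving, k_gold = (0.38/0.13)^(1/0.62) ≈ 5.6410.
y_gold = 5.6410^0.38 ≈ 1.9298.
c_gold = y_gold − (n+δ)·k_gold = 1.9298 − 0.13·5.6410 ≈ 1.1965.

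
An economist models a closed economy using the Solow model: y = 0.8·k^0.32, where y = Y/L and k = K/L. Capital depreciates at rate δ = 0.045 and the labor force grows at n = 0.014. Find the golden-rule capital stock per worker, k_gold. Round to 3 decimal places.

Break-even investment rate: n + δ = 0.014 + 0.045 = 0.059.
Maximizing c = f(k) − (n+δ)·k gives f'(k) = n+δ, i.e. 0.32·0.8·k^(0.32−1) = 0.059, so k_gold = (0.32·0.8/0.059)^(1/0.68) ≈ 8.6564.

k_gold ≈ 8.656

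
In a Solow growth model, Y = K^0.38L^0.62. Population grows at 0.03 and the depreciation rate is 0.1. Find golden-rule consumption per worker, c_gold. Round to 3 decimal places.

Break-even investment rate: n + δ = 0.03 + 0.1 = 0.13.
Golden rule sets MPK = n+δ: 0.38·k^(0.38−1) = 0.13, so k_gold = (0.38/0.13)^(1/0.62) ≈ 5.6410.
y_gold = 5.6410^0.38 ≈ 1.9298.
c_gold = y_gold − (n+δ)·k_gold = 1.9298 − 0.13·5.6410 ≈ 1.1965.

c_gold ≈ 1.196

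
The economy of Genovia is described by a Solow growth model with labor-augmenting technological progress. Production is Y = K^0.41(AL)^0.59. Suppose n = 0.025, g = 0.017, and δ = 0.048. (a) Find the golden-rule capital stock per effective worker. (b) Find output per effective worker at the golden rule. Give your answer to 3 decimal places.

(a) k_gold ≈ 13.067; (b) y_gold ≈ 2.868

Capital per effective worker breaks even when investment replaces (n + g + δ)·k; here n + g + δ = 0.09.
Maximizing c = f(k) − (n+g+δ)·k gives f'(k) = n+g+δ, i.e. 0.41·k^(0.41−1) = 0.09, so k_gold = (0.41/0.09)^(1/0.59) ≈ 13.0669.
y_gold = 13.0669^0.41 ≈ 2.8683.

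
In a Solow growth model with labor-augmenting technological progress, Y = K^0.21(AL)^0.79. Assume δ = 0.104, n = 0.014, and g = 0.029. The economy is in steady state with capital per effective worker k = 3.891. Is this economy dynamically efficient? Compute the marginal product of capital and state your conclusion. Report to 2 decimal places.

dynamically inefficient; MPK ≈ 0.07

n + g + δ = 0.014 + 0.029 + 0.104 = 0.147.
MPK = 0.21·k^(0.21−1) = 0.21·3.891^(-0.79) ≈ 0.0718.
MPK < 0.147, so the economy is dynamically inefficient (over-saving).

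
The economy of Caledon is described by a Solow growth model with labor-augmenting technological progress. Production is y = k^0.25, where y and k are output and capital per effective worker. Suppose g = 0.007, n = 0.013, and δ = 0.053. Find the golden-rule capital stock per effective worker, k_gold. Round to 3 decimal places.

n + g + δ = 0.013 + 0.007 + 0.053 = 0.073.
At the golden rule the marginal product of capital equals n+g+δ: 0.25·k^(0.25−1) = 0.073. Solving, k_gold = (0.25/0.073)^(1/0.75) ≈ 5.1621.

k_gold ≈ 5.162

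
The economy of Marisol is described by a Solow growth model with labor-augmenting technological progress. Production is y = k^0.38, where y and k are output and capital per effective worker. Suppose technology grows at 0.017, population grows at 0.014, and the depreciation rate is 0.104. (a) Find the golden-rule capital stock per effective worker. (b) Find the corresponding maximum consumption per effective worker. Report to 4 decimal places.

(a) k_gold ≈ 5.3079; (b) c_gold ≈ 1.1691

Break-even investment rate: n + g + δ = 0.014 + 0.017 + 0.104 = 0.135.
Maximizing c = f(k) − (n+g+δ)·k gives f'(k) = n+g+δ, i.e. 0.38·k^(0.38−1) = 0.135, so k_gold = (0.38/0.135)^(1/0.62) ≈ 5.3079.
y_gold = 5.3079^0.38 ≈ 1.8857; c_gold = y_gold − 0.135·k_gold ≈ 1.1691.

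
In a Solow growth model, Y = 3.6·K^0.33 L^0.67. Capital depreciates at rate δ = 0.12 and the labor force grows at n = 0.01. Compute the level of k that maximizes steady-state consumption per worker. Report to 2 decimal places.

The effective depreciation rate is n + δ = 0.01 + 0.12 = 0.13.
Setting f'(k) = n+δ gives 0.33·3.6·k^(0.33−1) = 0.13, hence k_gold = (0.33·3.6/0.13)^(1/0.67) ≈ 27.1731.

k_gold ≈ 27.17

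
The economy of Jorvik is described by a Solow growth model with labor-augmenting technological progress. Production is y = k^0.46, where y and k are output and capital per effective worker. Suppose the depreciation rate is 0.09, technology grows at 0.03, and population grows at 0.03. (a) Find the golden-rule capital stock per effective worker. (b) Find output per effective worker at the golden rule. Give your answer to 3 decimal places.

(a) k_gold ≈ 7.966; (b) y_gold ≈ 2.598

Break-even investment rate: n + g + δ = 0.03 + 0.03 + 0.09 = 0.15.
Setting f'(k) = n+g+δ gives 0.46·k^(0.46−1) = 0.15, hence k_gold = (0.46/0.15)^(1/0.54) ≈ 7.9659.
y_gold = 7.9659^0.46 ≈ 2.5976.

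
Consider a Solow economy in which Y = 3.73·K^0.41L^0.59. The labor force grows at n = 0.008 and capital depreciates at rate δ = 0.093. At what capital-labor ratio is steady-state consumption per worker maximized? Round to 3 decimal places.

n + δ = 0.008 + 0.093 = 0.101.
At the golden rule the marginal product of capital equals n+δ: 0.41·3.73·k^(0.41−1) = 0.101. Solving, k_gold = (0.41·3.73/0.101)^(1/0.59) ≈ 100.0669.

k_gold ≈ 100.067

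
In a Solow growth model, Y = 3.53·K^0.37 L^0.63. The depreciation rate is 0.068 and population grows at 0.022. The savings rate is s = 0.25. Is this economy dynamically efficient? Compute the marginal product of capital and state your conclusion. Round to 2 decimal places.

dynamically efficient; MPK ≈ 0.13

Break-even investment rate: n + δ = 0.022 + 0.068 = 0.09.
Steady-state k*: s·A·k^0.37 = 0.09·k gives k* = (0.25·3.53/0.09)^(1/0.63) ≈ 37.4771.
MPK = 0.37·3.53·37.4771^(-0.63) ≈ 0.1332.
MPK > n+δ = 0.09, so the economy is dynamically efficient (under-saving).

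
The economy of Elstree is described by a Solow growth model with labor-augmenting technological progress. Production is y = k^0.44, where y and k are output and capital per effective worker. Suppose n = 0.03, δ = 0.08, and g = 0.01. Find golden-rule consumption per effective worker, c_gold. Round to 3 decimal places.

c_gold ≈ 1.554

Capital per effective worker breaks even when investment replaces (n + g + δ)·k; here n + g + δ = 0.12.
Golden rule sets MPK = n+g+δ: 0.44·k^(0.44−1) = 0.12, so k_gold = (0.44/0.12)^(1/0.56) ≈ 10.1772.
y_gold = 10.1772^0.44 ≈ 2.7756.
c_gold = y_gold − (n+g+δ)·k_gold = 2.7756 − 0.12·10.1772 ≈ 1.5543.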